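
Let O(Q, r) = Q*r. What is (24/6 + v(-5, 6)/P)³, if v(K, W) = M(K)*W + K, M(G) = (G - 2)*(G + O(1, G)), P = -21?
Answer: -36264691/9261 ≈ -3915.9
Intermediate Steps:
M(G) = 2*G*(-2 + G) (M(G) = (G - 2)*(G + 1*G) = (-2 + G)*(G + G) = (-2 + G)*(2*G) = 2*G*(-2 + G))
v(K, W) = K + 2*K*W*(-2 + K) (v(K, W) = (2*K*(-2 + K))*W + K = 2*K*W*(-2 + K) + K = K + 2*K*W*(-2 + K))
(24/6 + v(-5, 6)/P)³ = (24/6 - 5*(1 + 2*6*(-2 - 5))/(-21))³ = (24*(⅙) - 5*(1 + 2*6*(-7))*(-1/21))³ = (4 - 5*(1 - 84)*(-1/21))³ = (4 - 5*(-83)*(-1/21))³ = (4 + 415*(-1/21))³ = (4 - 415/21)³ = (-331/21)³ = -36264691/9261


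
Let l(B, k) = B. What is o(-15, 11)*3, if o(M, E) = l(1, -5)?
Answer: 3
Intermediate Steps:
o(M, E) = 1
o(-15, 11)*3 = 1*3 = 3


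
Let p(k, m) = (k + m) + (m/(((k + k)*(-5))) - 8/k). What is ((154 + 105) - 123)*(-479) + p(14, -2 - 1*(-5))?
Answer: -9117863/140 ≈ -65128.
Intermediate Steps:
p(k, m) = k + m - 8/k - m/(10*k) (p(k, m) = (k + m) + (m/(((2*k)*(-5))) - 8/k) = (k + m) + (m/((-10*k)) - 8/k) = (k + m) + (m*(-1/(10*k)) - 8/k) = (k + m) + (-m/(10*k) - 8/k) = (k + m) + (-8/k - m/(10*k)) = k + m - 8/k - m/(10*k))
((154 + 105) - 123)*(-479) + p(14, -2 - 1*(-5)) = ((154 + 105) - 123)*(-479) + (-8 - (-2 - 1*(-5))/10 + 14*(14 + (-2 - 1*(-5))))/14 = (259 - 123)*(-479) + (-8 - (-2 + 5)/10 + 14*(14 + (-2 + 5)))/14 = 136*(-479) + (-8 - 1/10*3 + 14*(14 + 3))/14 = -65144 + (-8 - 3/10 + 14*17)/14 = -65144 + (-8 - 3/10 + 238)/14 = -65144 + (1/14)*(2297/10) = -65144 + 2297/140 = -9117863/140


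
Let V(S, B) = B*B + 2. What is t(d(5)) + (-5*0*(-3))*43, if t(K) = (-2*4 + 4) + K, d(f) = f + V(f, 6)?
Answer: 39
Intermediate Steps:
V(S, B) = 2 + B² (V(S, B) = B² + 2 = 2 + B²)
d(f) = 38 + f (d(f) = f + (2 + 6²) = f + (2 + 36) = f + 38 = 38 + f)
t(K) = -4 + K (t(K) = (-8 + 4) + K = -4 + K)
t(d(5)) + (-5*0*(-3))*43 = (-4 + (38 + 5)) + (-5*0*(-3))*43 = (-4 + 43) + (0*(-3))*43 = 39 + 0*43 = 39 + 0 = 39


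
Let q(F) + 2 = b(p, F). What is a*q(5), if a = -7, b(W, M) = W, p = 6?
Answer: -28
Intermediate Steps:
q(F) = 4 (q(F) = -2 + 6 = 4)
a*q(5) = -7*4 = -28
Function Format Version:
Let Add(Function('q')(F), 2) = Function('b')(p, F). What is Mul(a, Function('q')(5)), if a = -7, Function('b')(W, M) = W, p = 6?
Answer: -28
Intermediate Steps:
Function('q')(F) = 4 (Function('q')(F) = Add(-2, 6) = 4)
Mul(a, Function('q')(5)) = Mul(-7, 4) = -28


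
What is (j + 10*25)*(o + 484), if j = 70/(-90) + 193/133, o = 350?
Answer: 83415568/399 ≈ 2.0906e+5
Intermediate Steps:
j = 806/1197 (j = 70*(-1/90) + 193*(1/133) = -7/9 + 193/133 = 806/1197 ≈ 0.67335)
(j + 10*25)*(o + 484) = (806/1197 + 10*25)*(350 + 484) = (806/1197 + 250)*834 = (300056/1197)*834 = 83415568/399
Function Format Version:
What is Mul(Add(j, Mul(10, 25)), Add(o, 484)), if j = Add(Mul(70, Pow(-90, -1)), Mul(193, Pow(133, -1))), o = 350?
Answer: Rational(83415568, 399) ≈ 2.0906e+5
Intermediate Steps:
j = Rational(806, 1197) (j = Add(Mul(70, Rational(-1, 90)), Mul(193, Rational(1, 133))) = Add(Rational(-7, 9), Rational(193, 133)) = Rational(806, 1197) ≈ 0.67335)
Mul(Add(j, Mul(10, 25)), Add(o, 484)) = Mul(Add(Rational(806, 1197), Mul(10, 25)), Add(350, 484)) = Mul(Add(Rational(806, 1197), 250), 834) = Mul(Rational(300056, 1197), 834) = Rational(83415568, 399)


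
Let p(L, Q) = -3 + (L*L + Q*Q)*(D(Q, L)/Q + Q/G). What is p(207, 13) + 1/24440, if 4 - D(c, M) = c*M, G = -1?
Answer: -230975760359/24440 ≈ -9.4507e+6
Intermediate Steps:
D(c, M) = 4 - M*c (D(c, M) = 4 - c*M = 4 - M*c)
p(L, Q) = -3 + (L**2 + Q**2)*(-Q + (4 - L*Q)/Q) (p(L, Q) = -3 + (L*L + Q*Q)*((4 - L*Q)/Q + Q/(-1)) = -3 + (L**2 + Q**2)*((4 - L*Q)/Q + Q*(-1)) = -3 + (L**2 + Q**2)*((4 - L*Q)/Q - Q) = -3 + (L**2 + Q**2)*(-Q + (4 - L*Q)/Q))
p(207, 13) + 1/24440 = (207**2*(4 - 1*207*13) - 1*13*(3 + 13**3 + 13*207**2 + 13*(-4 + 207*13)))/13 + 1/24440 = (42849*(4 - 2691) - 1*13*(3 + 2197 + 13*42849 + 13*(-4 + 2691)))/13 + 1/24440 = (42849*(-2687) - 1*13*(3 + 2197 + 557037 + 13*2687))/13 + 1/24440 = (-115135263 - 1*13*(3 + 2197 + 557037 + 34931))/13 + 1/24440 = (-115135263 - 1*13*594168)/13 + 1/24440 = (-115135263 - 7724184)/13 + 1/24440 = (1/13)*(-122859447) + 1/24440 = -122859447/13 + 1/24440 = -230975760359/24440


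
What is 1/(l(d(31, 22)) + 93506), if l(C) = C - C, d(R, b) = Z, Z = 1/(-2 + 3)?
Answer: 1/93506 ≈ 1.0694e-5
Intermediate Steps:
Z = 1 (Z = 1/1 = 1)
d(R, b) = 1
l(C) = 0
1/(l(d(31, 22)) + 93506) = 1/(0 + 93506) = 1/93506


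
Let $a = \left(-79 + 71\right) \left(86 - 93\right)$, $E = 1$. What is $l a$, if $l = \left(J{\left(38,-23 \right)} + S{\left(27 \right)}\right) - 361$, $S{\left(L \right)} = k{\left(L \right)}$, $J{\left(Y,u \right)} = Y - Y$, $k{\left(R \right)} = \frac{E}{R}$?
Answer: $- \frac{545776}{27} \approx -20214.0$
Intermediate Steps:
$k{\left(R \right)} = \frac{1}{R}$ ($k{\left(R \right)} = 1 \frac{1}{R} = \frac{1}{R}$)
$a = 56$ ($a = \left(-8\right) \left(-7\right) = 56$)
$J{\left(Y,u \right)} = 0$
$S{\left(L \right)} = \frac{1}{L}$
$l = - \frac{9746}{27}$ ($l = \left(0 + \frac{1}{27}\right) - 361 = \frac{1}{27} - 361 = - \frac{9746}{27} \approx -360.96$)
$l a = \left(- \frac{9746}{27}\right) 56 = - \frac{545776}{27}$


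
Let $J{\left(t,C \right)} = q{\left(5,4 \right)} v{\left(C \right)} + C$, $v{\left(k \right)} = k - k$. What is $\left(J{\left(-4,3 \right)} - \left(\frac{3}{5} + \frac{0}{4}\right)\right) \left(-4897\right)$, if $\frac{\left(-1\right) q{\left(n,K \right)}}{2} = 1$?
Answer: $- \frac{58764}{5} \approx -11753.0$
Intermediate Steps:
$q{\left(n,K \right)} = -2$ ($q{\left(n,K \right)} = \left(-2\right) 1 = -2$)
$v{\left(k \right)} = 0$
$J{\left(t,C \right)} = C$ ($J{\left(t,C \right)} = \left(-2\right) 0 + C = 0 + C = C$)
$\left(J{\left(-4,3 \right)} - \left(\frac{3}{5} + \frac{0}{4}\right)\right) \left(-4897\right) = \left(3 - \left(\frac{3}{5} + \frac{0}{4}\right)\right) \left(-4897\right) = \left(3 - \left(3 \cdot \frac{1}{5} + 0 \cdot \frac{1}{4}\right)\right) \left(-4897\right) = \left(3 - \left(\frac{3}{5} + 0\right)\right) \left(-4897\right) = \left(3 - \frac{3}{5}\right) \left(-4897\right) = \frac{12}{5} \left(-4897\right) = - \frac{58764}{5}$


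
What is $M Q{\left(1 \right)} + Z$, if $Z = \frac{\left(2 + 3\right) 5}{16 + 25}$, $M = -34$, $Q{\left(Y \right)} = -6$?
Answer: $\frac{8389}{41} \approx 204.61$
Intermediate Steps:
$Z = \frac{25}{41}$ ($Z = \frac{5 \cdot 5}{41} = 25 \cdot \frac{1}{41} = \frac{25}{41} \approx 0.60976$)
$M Q{\left(1 \right)} + Z = \left(-34\right) \left(-6\right) + \frac{25}{41} = 204 + \frac{25}{41} = \frac{8389}{41}$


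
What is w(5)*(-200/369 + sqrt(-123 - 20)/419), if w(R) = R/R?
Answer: -200/369 + I*sqrt(143)/419 ≈ -0.54201 + 0.02854*I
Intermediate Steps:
w(R) = 1
w(5)*(-200/369 + sqrt(-123 - 20)/419) = 1*(-200/369 + sqrt(-123 - 20)/419) = 1*(-200*1/369 + sqrt(-143)*(1/419)) = 1*(-200/369 + (I*sqrt(143))*(1/419)) = 1*(-200/369 + I*sqrt(143)/419) = -200/369 + I*sqrt(143)/419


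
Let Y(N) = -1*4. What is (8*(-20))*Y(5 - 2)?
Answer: 640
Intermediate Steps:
Y(N) = -4
(8*(-20))*Y(5 - 2) = (8*(-20))*(-4) = -160*(-4) = 640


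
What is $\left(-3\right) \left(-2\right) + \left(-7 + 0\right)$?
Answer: $-1$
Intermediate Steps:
$\left(-3\right) \left(-2\right) + \left(-7 + 0\right) = 6 - 7 = -1$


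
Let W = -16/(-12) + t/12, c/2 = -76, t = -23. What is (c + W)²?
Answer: 3352561/144 ≈ 23282.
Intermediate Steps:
c = -152 (c = 2*(-76) = -152)
W = -7/12 (W = -16/(-12) - 23/12 = -16*(-1/12) - 23*1/12 = 4/3 - 23/12 = -7/12 ≈ -0.58333)
(c + W)² = (-152 - 7/12)² = (-1831/12)² = 3352561/144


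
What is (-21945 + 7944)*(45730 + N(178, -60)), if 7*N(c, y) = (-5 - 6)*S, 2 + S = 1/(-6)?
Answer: -8964387601/14 ≈ -6.4031e+8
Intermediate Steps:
S = -13/6 (S = -2 + 1/(-6) = -2 - ⅙ = -13/6 ≈ -2.1667)
N(c, y) = 143/42 (N(c, y) = ((-5 - 6)*(-13/6))/7 = (-11*(-13/6))/7 = (⅐)*(143/6) = 143/42)
(-21945 + 7944)*(45730 + N(178, -60)) = (-21945 + 7944)*(45730 + 143/42) = -14001*1920803/42 = -8964387601/14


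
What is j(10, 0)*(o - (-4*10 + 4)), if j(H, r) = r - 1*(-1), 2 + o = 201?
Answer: 235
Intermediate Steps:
o = 199 (o = -2 + 201 = 199)
j(H, r) = 1 + r (j(H, r) = r + 1 = 1 + r)
j(10, 0)*(o - (-4*10 + 4)) = (1 + 0)*(199 - (-4*10 + 4)) = 1*(199 - (-40 + 4)) = 1*(199 - 1*(-36)) = 1*(199 + 36) = 1*235 = 235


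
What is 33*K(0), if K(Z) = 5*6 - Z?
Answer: 990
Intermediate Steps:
K(Z) = 30 - Z
33*K(0) = 33*(30 - 1*0) = 33*(30 + 0) = 33*30 = 990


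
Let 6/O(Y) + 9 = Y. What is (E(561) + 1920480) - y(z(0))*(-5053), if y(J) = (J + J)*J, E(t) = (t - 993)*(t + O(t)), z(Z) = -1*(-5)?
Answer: 44407786/23 ≈ 1.9308e+6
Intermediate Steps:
O(Y) = 6/(-9 + Y)
z(Z) = 5
E(t) = (-993 + t)*(t + 6/(-9 + t)) (E(t) = (t - 993)*(t + 6/(-9 + t)) = (-993 + t)*(t + 6/(-9 + t)))
y(J) = 2*J² (y(J) = (2*J)*J = 2*J²)
(E(561) + 1920480) - y(z(0))*(-5053) = ((-5958 + 6*561 + 561*(-993 + 561)*(-9 + 561))/(-9 + 561) + 1920480) - 2*5²*(-5053) = ((-5958 + 3366 + 561*(-432)*552)/552 + 1920480) - 2*25*(-5053) = ((-5958 + 3366 - 133778304)/552 + 1920480) - 50*(-5053) = ((1/552)*(-133780896) + 1920480) - 1*(-252650) = (-5574204/23 + 1920480) + 252650 = 38596836/23 + 252650 = 44407786/23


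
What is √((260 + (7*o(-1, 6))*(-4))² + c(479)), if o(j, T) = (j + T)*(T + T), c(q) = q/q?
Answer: √2016401 ≈ 1420.0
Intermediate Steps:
c(q) = 1
o(j, T) = 2*T*(T + j) (o(j, T) = (T + j)*(2*T) = 2*T*(T + j))
√((260 + (7*o(-1, 6))*(-4))² + c(479)) = √((260 + (7*(2*6*(6 - 1)))*(-4))² + 1) = √((260 + (7*(2*6*5))*(-4))² + 1) = √((260 + (7*60)*(-4))² + 1) = √((260 + 420*(-4))² + 1) = √((260 - 1680)² + 1) = √((-1420)² + 1) = √(2016400 + 1) = √2016401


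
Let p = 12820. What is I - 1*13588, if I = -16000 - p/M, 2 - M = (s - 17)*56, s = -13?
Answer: -24889918/841 ≈ -29596.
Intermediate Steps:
M = 1682 (M = 2 - (-13 - 17)*56 = 2 - (-30)*56 = 2 - 1*(-1680) = 2 + 1680 = 1682)
I = -13462410/841 (I = -16000 - 12820/1682 = -16000 - 1*6410/841 = -16000 - 6410/841 = -13462410/841 ≈ -16008.)
I - 1*13588 = -13462410/841 - 1*13588 = -13462410/841 - 13588 = -24889918/841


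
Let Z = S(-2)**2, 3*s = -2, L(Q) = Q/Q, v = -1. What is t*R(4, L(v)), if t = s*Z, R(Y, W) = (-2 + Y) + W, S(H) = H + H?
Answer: -32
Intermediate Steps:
S(H) = 2*H
L(Q) = 1
s = -2/3 (s = (1/3)*(-2) = -2/3 ≈ -0.66667)
R(Y, W) = -2 + W + Y
Z = 16 (Z = (2*(-2))**2 = (-4)**2 = 16)
t = -32/3 (t = -2/3*16 = -32/3 ≈ -10.667)
t*R(4, L(v)) = -32*(-2 + 1 + 4)/3 = -32/3*3 = -32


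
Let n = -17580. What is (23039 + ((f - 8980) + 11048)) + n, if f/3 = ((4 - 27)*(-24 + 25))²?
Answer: 9114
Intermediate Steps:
f = 1587 (f = 3*((4 - 27)*(-24 + 25))² = 3*(-23*1)² = 3*(-23)² = 3*529 = 1587)
(23039 + ((f - 8980) + 11048)) + n = (23039 + ((1587 - 8980) + 11048)) - 17580 = (23039 + (-7393 + 11048)) - 17580 = (23039 + 3655) - 17580 = 26694 - 17580 = 9114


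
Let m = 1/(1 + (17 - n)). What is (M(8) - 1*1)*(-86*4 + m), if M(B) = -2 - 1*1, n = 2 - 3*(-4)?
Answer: 1375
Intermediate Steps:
n = 14 (n = 2 + 12 = 14)
M(B) = -3 (M(B) = -2 - 1 = -3)
m = 1/4 (m = 1/(1 + (17 - 1*14)) = 1/(1 + (17 - 14)) = 1/(1 + 3) = 1/4 ≈ 0.25000)
(M(8) - 1*1)*(-86*4 + m) = (-3 - 1*1)*(-86*4 + 1/4) = (-3 - 1)*(-344 + 1/4) = -4*(-1375/4) = 1375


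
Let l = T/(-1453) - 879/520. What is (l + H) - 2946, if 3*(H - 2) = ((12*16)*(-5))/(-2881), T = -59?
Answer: -6411755459307/2176768360 ≈ -2945.5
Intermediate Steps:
l = -1246507/755560 (l = -59/(-1453) - 879/520 = -59*(-1/1453) - 879*1/520 = 59/1453 - 879/520 = -1246507/755560 ≈ -1.6498)
H = 6082/2881 (H = 2 + (((12*16)*(-5))/(-2881))/3 = 2 + ((192*(-5))*(-1/2881))/3 = 2 + (-960*(-1/2881))/3 = 2 + (⅓)*(960/2881) = 2 + 320/2881 = 6082/2881 ≈ 2.1111)
(l + H) - 2946 = (-1246507/755560 + 6082/2881) - 2946 = 1004129253/2176768360 - 2946 = -6411755459307/2176768360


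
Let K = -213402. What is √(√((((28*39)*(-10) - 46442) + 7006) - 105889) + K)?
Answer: √(-213402 + I*√156245) ≈ 0.428 + 461.95*I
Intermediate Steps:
√(√((((28*39)*(-10) - 46442) + 7006) - 105889) + K) = √(√((((28*39)*(-10) - 46442) + 7006) - 105889) - 213402) = √(√(((1092*(-10) - 46442) + 7006) - 105889) - 213402) = √(√(((-10920 - 46442) + 7006) - 105889) - 213402) = √(√((-57362 + 7006) - 105889) - 213402) = √(√(-50356 - 105889) - 213402) = √(√(-156245) - 213402) = √(I*√156245 - 213402) = √(-213402 + I*√156245)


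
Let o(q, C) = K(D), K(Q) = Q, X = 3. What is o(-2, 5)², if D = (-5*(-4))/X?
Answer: 400/9 ≈ 44.444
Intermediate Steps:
D = 20/3 (D = -5*(-4)/3 = 20*(⅓) = 20/3 ≈ 6.6667)
o(q, C) = 20/3
o(-2, 5)² = (20/3)² = 400/9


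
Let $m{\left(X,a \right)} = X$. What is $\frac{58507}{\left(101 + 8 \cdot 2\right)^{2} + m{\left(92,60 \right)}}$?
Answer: $\frac{58507}{13781} \approx 4.2455$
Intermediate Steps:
$\frac{58507}{\left(101 + 8 \cdot 2\right)^{2} + m{\left(92,60 \right)}} = \frac{58507}{\left(101 + 8 \cdot 2\right)^{2} + 92} = \frac{58507}{\left(101 + 16\right)^{2} + 92} = \frac{58507}{117^{2} + 92} = \frac{58507}{13689 + 92} = \frac{58507}{13781}$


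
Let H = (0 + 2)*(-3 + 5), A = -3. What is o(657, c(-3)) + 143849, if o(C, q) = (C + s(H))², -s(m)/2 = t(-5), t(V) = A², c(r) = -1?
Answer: 552170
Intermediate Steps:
H = 4 (H = 2*2 = 4)
t(V) = 9 (t(V) = (-3)² = 9)
s(m) = -18 (s(m) = -2*9 = -18)
o(C, q) = (-18 + C)² (o(C, q) = (C - 18)² = (-18 + C)²)
o(657, c(-3)) + 143849 = (-18 + 657)² + 143849 = 639² + 143849 = 408321 + 143849 = 552170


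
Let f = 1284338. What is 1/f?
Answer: 1/1284338 ≈ 7.7861e-7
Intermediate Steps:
1/f = 1/1284338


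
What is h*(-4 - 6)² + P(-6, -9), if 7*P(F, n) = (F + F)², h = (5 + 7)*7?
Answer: 58944/7 ≈ 8420.6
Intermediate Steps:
h = 84 (h = 12*7 = 84)
P(F, n) = 4*F²/7 (P(F, n) = (F + F)²/7 = (2*F)²/7 = (4*F²)/7 = 4*F²/7)
h*(-4 - 6)² + P(-6, -9) = 84*(-4 - 6)² + (4/7)*(-6)² = 84*(-10)² + (4/7)*36 = 84*100 + 144/7 = 8400 + 144/7 = 58944/7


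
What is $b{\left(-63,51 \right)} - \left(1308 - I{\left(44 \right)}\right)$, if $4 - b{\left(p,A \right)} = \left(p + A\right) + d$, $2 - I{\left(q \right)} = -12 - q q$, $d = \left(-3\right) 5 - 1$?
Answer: $674$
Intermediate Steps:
$d = -16$ ($d = -15 - 1 = -16$)
$I{\left(q \right)} = 14 + q^{2}$ ($I{\left(q \right)} = 2 - \left(-12 - q q\right) = 2 - \left(-12 - q^{2}\right) = 2 + \left(12 + q^{2}\right) = 14 + q^{2}$)
$b{\left(p,A \right)} = 20 - A - p$ ($b{\left(p,A \right)} = 4 - \left(\left(p + A\right) - 16\right) = 4 - \left(\left(A + p\right) - 16\right) = 4 - \left(-16 + A + p\right) = 20 - A - p$)
$b{\left(-63,51 \right)} - \left(1308 - I{\left(44 \right)}\right) = \left(20 - 51 - -63\right) - \left(1308 - \left(14 + 44^{2}\right)\right) = \left(20 - 51 + 63\right) - \left(1308 - \left(14 + 1936\right)\right) = 32 - \left(1308 - 1950\right) = 32 - -642 = 32 + 642 = 674$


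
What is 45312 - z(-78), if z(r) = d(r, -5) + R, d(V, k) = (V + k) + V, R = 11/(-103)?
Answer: 4683730/103 ≈ 45473.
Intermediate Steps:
R = -11/103 (R = 11*(-1/103) = -11/103 ≈ -0.10680)
d(V, k) = k + 2*V
z(r) = -526/103 + 2*r (z(r) = (-5 + 2*r) - 11/103 = -526/103 + 2*r)
45312 - z(-78) = 45312 - (-526/103 + 2*(-78)) = 45312 - (-526/103 - 156) = 45312 - 1*(-16594/103) = 45312 + 16594/103 = 4683730/103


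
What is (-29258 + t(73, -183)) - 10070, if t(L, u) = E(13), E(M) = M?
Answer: -39315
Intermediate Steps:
t(L, u) = 13
(-29258 + t(73, -183)) - 10070 = (-29258 + 13) - 10070 = -29245 - 10070 = -39315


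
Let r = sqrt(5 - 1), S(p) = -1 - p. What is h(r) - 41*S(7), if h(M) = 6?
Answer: 334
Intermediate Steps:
r = 2 (r = sqrt(4) = 2)
h(r) - 41*S(7) = 6 - 41*(-1 - 1*7) = 6 - 41*(-1 - 7) = 6 - 41*(-8) = 6 + 328 = 334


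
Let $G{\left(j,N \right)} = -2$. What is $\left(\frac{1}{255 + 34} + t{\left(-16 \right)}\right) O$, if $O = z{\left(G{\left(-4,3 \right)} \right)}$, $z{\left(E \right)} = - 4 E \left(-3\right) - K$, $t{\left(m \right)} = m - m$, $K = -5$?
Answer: $- \frac{19}{289} \approx -0.065744$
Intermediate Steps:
$t{\left(m \right)} = 0$
$z{\left(E \right)} = 5 + 12 E$ ($z{\left(E \right)} = - 4 E \left(-3\right) - -5 = 12 E + 5 = 5 + 12 E$)
$O = -19$ ($O = 5 + 12 \left(-2\right) = 5 - 24 = -19$)
$\left(\frac{1}{255 + 34} + t{\left(-16 \right)}\right) O = \left(\frac{1}{255 + 34} + 0\right) \left(-19\right) = \left(\frac{1}{289} + 0\right) \left(-19\right) = \frac{1}{289} \left(-19\right) = - \frac{19}{289}$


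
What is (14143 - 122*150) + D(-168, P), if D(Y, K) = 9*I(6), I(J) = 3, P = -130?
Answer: -4130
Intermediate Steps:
D(Y, K) = 27 (D(Y, K) = 9*3 = 27)
(14143 - 122*150) + D(-168, P) = (14143 - 122*150) + 27 = (14143 - 18300) + 27 = -4157 + 27 = -4130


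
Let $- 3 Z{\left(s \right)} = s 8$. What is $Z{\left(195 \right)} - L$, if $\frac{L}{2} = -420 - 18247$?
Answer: $36814$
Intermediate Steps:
$Z{\left(s \right)} = - \frac{8 s}{3}$ ($Z{\left(s \right)} = - \frac{s 8}{3} = - \frac{8 s}{3}$)
$L = -37334$ ($L = 2 \left(-420 - 18247\right) = 2 \left(-18667\right) = -37334$)
$Z{\left(195 \right)} - L = \left(- \frac{8}{3}\right) 195 - -37334 = -520 + 37334 = 36814$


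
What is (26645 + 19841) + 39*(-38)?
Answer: 45004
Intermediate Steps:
(26645 + 19841) + 39*(-38) = 46486 - 1482 = 45004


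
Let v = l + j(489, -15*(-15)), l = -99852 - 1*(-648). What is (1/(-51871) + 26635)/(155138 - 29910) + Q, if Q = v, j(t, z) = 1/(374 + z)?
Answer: -96498628639166836/972731312803 ≈ -99204.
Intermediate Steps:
l = -99204 (l = -99852 + 648 = -99204)
v = -59423195/599 (v = -99204 + 1/(374 - 15*(-15)) = -99204 + 1/(374 + 225) = -99204 + 1/599 = -59423195/599 ≈ -99204.)
Q = -59423195/599 ≈ -99204.
(1/(-51871) + 26635)/(155138 - 29910) + Q = (1/(-51871) + 26635)/(155138 - 29910) - 59423195/599 = (-1/51871 + 26635)/125228 - 59423195/599 = (1381584084/51871)*(1/125228) - 59423195/599 = 345396021/1623925397 - 59423195/599 = -96498628639166836/972731312803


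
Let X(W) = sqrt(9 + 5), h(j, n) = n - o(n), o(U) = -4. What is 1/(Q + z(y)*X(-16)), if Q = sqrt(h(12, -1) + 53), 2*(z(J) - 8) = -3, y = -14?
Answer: sqrt(14)/119 ≈ 0.031443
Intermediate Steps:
z(J) = 13/2 (z(J) = 8 + (1/2)*(-3) = 8 - 3/2 = 13/2)
h(j, n) = 4 + n (h(j, n) = n - 1*(-4) = n + 4 = 4 + n)
Q = 2*sqrt(14) (Q = sqrt((4 - 1) + 53) = sqrt(3 + 53) = sqrt(56) = 2*sqrt(14) ≈ 7.4833)
X(W) = sqrt(14)
1/(Q + z(y)*X(-16)) = 1/(2*sqrt(14) + 13*sqrt(14)/2) = 1/(17*sqrt(14)/2) = sqrt(14)/119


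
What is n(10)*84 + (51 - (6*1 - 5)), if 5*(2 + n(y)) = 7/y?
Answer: -2656/25 ≈ -106.24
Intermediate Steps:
n(y) = -2 + 7/(5*y) (n(y) = -2 + (7/y)/5 = -2 + 7/(5*y))
n(10)*84 + (51 - (6*1 - 5)) = (-2 + (7/5)/10)*84 + (51 - (6*1 - 5)) = (-2 + (7/5)*(⅒))*84 + (51 - (6 - 5)) = (-2 + 7/50)*84 + (51 - 1*1) = -93/50*84 + (51 - 1) = -3906/25 + 50 = -2656/25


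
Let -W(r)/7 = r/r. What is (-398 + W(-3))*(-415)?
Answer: 168075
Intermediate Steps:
W(r) = -7 (W(r) = -7*r/r = -7*1 = -7)
(-398 + W(-3))*(-415) = (-398 - 7)*(-415) = -405*(-415) = 168075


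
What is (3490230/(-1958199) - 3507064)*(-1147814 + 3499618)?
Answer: -5383696964241756888/652733 ≈ -8.2479e+12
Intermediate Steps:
(3490230/(-1958199) - 3507064)*(-1147814 + 3499618) = (3490230*(-1/1958199) - 3507064)*2351804 = (-1163410/652733 - 3507064)*2351804 = -2289177569322/652733*2351804 = -5383696964241756888/652733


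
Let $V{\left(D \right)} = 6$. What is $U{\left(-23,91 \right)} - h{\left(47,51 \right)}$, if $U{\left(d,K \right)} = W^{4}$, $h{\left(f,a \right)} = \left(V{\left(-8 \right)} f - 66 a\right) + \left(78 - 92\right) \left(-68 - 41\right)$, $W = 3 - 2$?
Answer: $1559$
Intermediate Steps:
$W = 1$ ($W = 3 - 2 = 1$)
$h{\left(f,a \right)} = 1526 - 66 a + 6 f$ ($h{\left(f,a \right)} = \left(6 f - 66 a\right) + \left(78 - 92\right) \left(-68 - 41\right) = \left(- 66 a + 6 f\right) - -1526 = \left(- 66 a + 6 f\right) + 1526 = 1526 - 66 a + 6 f$)
$U{\left(d,K \right)} = 1$ ($U{\left(d,K \right)} = 1^{4} = 1$)
$U{\left(-23,91 \right)} - h{\left(47,51 \right)} = 1 - \left(1526 - 3366 + 6 \cdot 47\right) = 1 - \left(1526 - 3366 + 282\right) = 1 - -1558 = 1 + 1558 = 1559$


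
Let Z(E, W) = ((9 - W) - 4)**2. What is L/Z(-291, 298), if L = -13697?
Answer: -13697/85849 ≈ -0.15955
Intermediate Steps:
Z(E, W) = (5 - W)**2
L/Z(-291, 298) = -13697/(-5 + 298)**2 = -13697/(293**2) = -13697/85849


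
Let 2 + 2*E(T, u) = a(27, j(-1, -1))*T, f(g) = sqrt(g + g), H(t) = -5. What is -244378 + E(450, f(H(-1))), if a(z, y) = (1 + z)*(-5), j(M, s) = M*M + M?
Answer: -275879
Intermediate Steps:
j(M, s) = M + M**2 (j(M, s) = M**2 + M = M + M**2)
a(z, y) = -5 - 5*z
f(g) = sqrt(2)*sqrt(g) (f(g) = sqrt(2*g) = sqrt(2)*sqrt(g))
E(T, u) = -1 - 70*T (E(T, u) = -1 + ((-5 - 5*27)*T)/2 = -1 + ((-5 - 135)*T)/2 = -1 + (-140*T)/2 = -1 - 70*T)
-244378 + E(450, f(H(-1))) = -244378 + (-1 - 70*450) = -244378 + (-1 - 31500) = -244378 - 31501 = -275879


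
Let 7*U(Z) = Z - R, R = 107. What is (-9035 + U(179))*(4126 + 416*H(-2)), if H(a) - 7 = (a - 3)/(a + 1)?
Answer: -576011414/7 ≈ -8.2287e+7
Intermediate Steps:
H(a) = 7 + (-3 + a)/(1 + a) (H(a) = 7 + (a - 3)/(a + 1) = 7 + (-3 + a)/(1 + a))
U(Z) = -107/7 + Z/7 (U(Z) = (Z - 1*107)/7 = (Z - 107)/7 = (-107 + Z)/7 = -107/7 + Z/7)
(-9035 + U(179))*(4126 + 416*H(-2)) = (-9035 + (-107/7 + (⅐)*179))*(4126 + 416*(4*(1 + 2*(-2))/(1 - 2))) = (-9035 + (-107/7 + 179/7))*(4126 + 416*(4*(1 - 4)/(-1))) = (-9035 + 72/7)*(4126 + 416*(4*(-1)*(-3))) = -63173*(4126 + 416*12)/7 = -63173*(4126 + 4992)/7 = -63173/7*9118 = -576011414/7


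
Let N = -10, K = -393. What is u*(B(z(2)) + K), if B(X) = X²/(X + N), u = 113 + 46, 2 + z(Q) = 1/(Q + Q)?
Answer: -11755347/188 ≈ -62528.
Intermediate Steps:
z(Q) = -2 + 1/(2*Q) (z(Q) = -2 + 1/(Q + Q) = -2 + 1/(2*Q))
u = 159
B(X) = X²/(-10 + X) (B(X) = X²/(X - 10) = X²/(-10 + X))
u*(B(z(2)) + K) = 159*((-2 + (½)/2)²/(-10 + (-2 + (½)/2)) - 393) = 159*((-2 + (½)*(½))²/(-10 + (-2 + (½)*(½))) - 393) = 159*((-2 + ¼)²/(-10 + (-2 + ¼)) - 393) = 159*((-7/4)²/(-10 - 7/4) - 393) = 159*(49/(16*(-47/4)) - 393) = 159*((49/16)*(-4/47) - 393) = 159*(-49/188 - 393) = 159*(-73933/188) = -11755347/188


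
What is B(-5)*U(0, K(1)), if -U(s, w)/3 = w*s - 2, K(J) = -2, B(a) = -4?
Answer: -24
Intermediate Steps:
U(s, w) = 6 - 3*s*w (U(s, w) = -3*(w*s - 2) = -3*(s*w - 2) = -3*(-2 + s*w) = 6 - 3*s*w)
B(-5)*U(0, K(1)) = -4*(6 - 3*0*(-2)) = -4*(6 + 0) = -4*6 = -24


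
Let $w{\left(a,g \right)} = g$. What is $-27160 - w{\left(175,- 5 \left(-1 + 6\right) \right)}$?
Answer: $-27135$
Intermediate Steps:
$-27160 - w{\left(175,- 5 \left(-1 + 6\right) \right)} = -27160 - - 5 \left(-1 + 6\right) = -27160 - \left(-5\right) 5 = -27160 - -25 = -27160 + 25 = -27135$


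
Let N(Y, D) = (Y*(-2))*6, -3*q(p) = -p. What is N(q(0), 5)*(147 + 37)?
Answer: 0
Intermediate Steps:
q(p) = p/3 (q(p) = -(-1)*p/3 = p/3)
N(Y, D) = -12*Y (N(Y, D) = -2*Y*6 = -12*Y)
N(q(0), 5)*(147 + 37) = (-4*0)*(147 + 37) = -12*0*184 = 0*184 = 0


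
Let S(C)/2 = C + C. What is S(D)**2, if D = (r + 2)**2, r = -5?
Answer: 1296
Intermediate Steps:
D = 9 (D = (-5 + 2)**2 = (-3)**2 = 9)
S(C) = 4*C (S(C) = 2*(C + C) = 2*(2*C) = 4*C)
S(D)**2 = (4*9)**2 = 36**2 = 1296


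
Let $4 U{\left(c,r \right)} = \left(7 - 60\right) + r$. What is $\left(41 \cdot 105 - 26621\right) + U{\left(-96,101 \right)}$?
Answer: $-22304$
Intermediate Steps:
$U{\left(c,r \right)} = - \frac{53}{4} + \frac{r}{4}$ ($U{\left(c,r \right)} = \frac{\left(7 - 60\right) + r}{4} = \frac{-53 + r}{4} = - \frac{53}{4} + \frac{r}{4}$)
$\left(41 \cdot 105 - 26621\right) + U{\left(-96,101 \right)} = \left(41 \cdot 105 - 26621\right) + \left(- \frac{53}{4} + \frac{1}{4} \cdot 101\right) = \left(4305 - 26621\right) + \left(- \frac{53}{4} + \frac{101}{4}\right) = -22316 + 12 = -22304$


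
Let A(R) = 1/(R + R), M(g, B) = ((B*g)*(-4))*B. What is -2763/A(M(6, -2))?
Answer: 530496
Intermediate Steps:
M(g, B) = -4*g*B² (M(g, B) = (-4*B*g)*B = -4*g*B²)
A(R) = 1/(2*R)
-2763/A(M(6, -2)) = -2763/(1/(2*((-4*6*(-2)²)))) = -2763/(1/(2*((-4*6*4)))) = -2763/((½)/(-96)) = -2763/((½)*(-1/96)) = -2763/(-1/192) = -2763*(-192) = 530496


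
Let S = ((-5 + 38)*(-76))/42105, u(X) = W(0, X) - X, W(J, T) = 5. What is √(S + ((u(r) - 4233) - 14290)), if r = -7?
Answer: 9*I*√45016434435/14035 ≈ 136.06*I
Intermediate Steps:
u(X) = 5 - X
S = -836/14035 (S = (33*(-76))*(1/42105) = -2508*1/42105 = -836/14035 ≈ -0.059565)
√(S + ((u(r) - 4233) - 14290)) = √(-836/14035 + (((5 - 1*(-7)) - 4233) - 14290)) = √(-836/14035 + (((5 + 7) - 4233) - 14290)) = √(-836/14035 + ((12 - 4233) - 14290)) = √(-836/14035 + (-4221 - 14290)) = √(-836/14035 - 18511) = √(-259802721/14035) = 9*I*√45016434435/14035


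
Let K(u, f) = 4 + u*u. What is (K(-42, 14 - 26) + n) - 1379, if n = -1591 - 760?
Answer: -1962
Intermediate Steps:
K(u, f) = 4 + u²
n = -2351
(K(-42, 14 - 26) + n) - 1379 = ((4 + (-42)²) - 2351) - 1379 = ((4 + 1764) - 2351) - 1379 = (1768 - 2351) - 1379 = -583 - 1379 = -1962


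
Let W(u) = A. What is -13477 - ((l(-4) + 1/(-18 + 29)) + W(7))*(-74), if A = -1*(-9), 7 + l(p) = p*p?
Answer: -133521/11 ≈ -12138.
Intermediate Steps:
l(p) = -7 + p² (l(p) = -7 + p*p = -7 + p²)
A = 9
W(u) = 9
-13477 - ((l(-4) + 1/(-18 + 29)) + W(7))*(-74) = -13477 - (((-7 + (-4)²) + 1/(-18 + 29)) + 9)*(-74) = -13477 - (((-7 + 16) + 1/11) + 9)*(-74) = -13477 - ((9 + 1/11) + 9)*(-74) = -13477 - (100/11 + 9)*(-74) = -13477 - 199*(-74)/11 = -13477 - 1*(-14726/11) = -13477 + 14726/11 = -133521/11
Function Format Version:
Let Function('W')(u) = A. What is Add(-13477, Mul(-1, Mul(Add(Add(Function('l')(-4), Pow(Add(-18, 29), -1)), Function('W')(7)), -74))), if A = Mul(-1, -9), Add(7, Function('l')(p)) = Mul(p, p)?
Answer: Rational(-133521, 11) ≈ -12138.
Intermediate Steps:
Function('l')(p) = Add(-7, Pow(p, 2)) (Function('l')(p) = Add(-7, Mul(p, p)) = Add(-7, Pow(p, 2)))
A = 9
Function('W')(u) = 9
Add(-13477, Mul(-1, Mul(Add(Add(Function('l')(-4), Pow(Add(-18, 29), -1)), Function('W')(7)), -74))) = Add(-13477, Mul(-1, Mul(Add(Add(Add(-7, Pow(-4, 2)), Pow(Add(-18, 29), -1)), 9), -74))) = Add(-13477, Mul(-1, Mul(Add(Add(Add(-7, 16), Pow(11, -1)), 9), -74))) = Add(-13477, Mul(-1, Mul(Add(Add(9, Rational(1, 11)), 9), -74))) = Add(-13477, Mul(-1, Mul(Add(Rational(100, 11), 9), -74))) = Add(-13477, Mul(-1, Mul(Rational(199, 11), -74))) = Add(-13477, Mul(-1, Rational(-14726, 11))) = Add(-13477, Rational(14726, 11)) = Rational(-133521, 11)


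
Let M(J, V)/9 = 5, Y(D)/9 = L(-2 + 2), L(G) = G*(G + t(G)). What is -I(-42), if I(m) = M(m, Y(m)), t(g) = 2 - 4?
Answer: -45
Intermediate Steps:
t(g) = -2
L(G) = G*(-2 + G) (L(G) = G*(G - 2) = G*(-2 + G))
Y(D) = 0 (Y(D) = 9*((-2 + 2)*(-2 + (-2 + 2))) = 9*(0*(-2 + 0)) = 9*(0*(-2)) = 9*0 = 0)
M(J, V) = 45 (M(J, V) = 9*5 = 45)
I(m) = 45
-I(-42) = -1*45 = -45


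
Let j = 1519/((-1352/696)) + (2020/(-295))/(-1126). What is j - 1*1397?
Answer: -12231993244/5613673 ≈ -2179.0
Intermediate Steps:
j = -4389692063/5613673 (j = 1519/((-1352*1/696)) + (2020*(-1/295))*(-1/1126) = 1519/(-169/87) - 404/59*(-1/1126) = 1519*(-87/169) + 202/33217 = -132153/169 + 202/33217 = -4389692063/5613673 ≈ -781.96)
j - 1*1397 = -4389692063/5613673 - 1*1397 = -4389692063/5613673 - 1397 = -12231993244/5613673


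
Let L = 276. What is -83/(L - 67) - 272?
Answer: -56931/209 ≈ -272.40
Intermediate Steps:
-83/(L - 67) - 272 = -83/(276 - 67) - 272 = -83/209 - 272 = -56931/209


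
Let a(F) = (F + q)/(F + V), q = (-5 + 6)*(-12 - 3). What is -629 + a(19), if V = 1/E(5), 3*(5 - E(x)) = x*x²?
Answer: -1312283/2087 ≈ -628.79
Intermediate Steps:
E(x) = 5 - x³/3 (E(x) = 5 - x*x²/3 = 5 - x³/3)
q = -15 (q = 1*(-15) = -15)
V = -3/110 (V = 1/(5 - ⅓*5³) = 1/(5 - ⅓*125) = 1/(5 - 125/3) = 1/(-110/3) = -3/110 ≈ -0.027273)
a(F) = (-15 + F)/(-3/110 + F) (a(F) = (F - 15)/(F - 3/110) = (-15 + F)/(-3/110 + F))
-629 + a(19) = -629 + 110*(-15 + 19)/(-3 + 110*19) = -629 + 110*4/(-3 + 2090) = -629 + 110*4/2087 = -629 + 110*(1/2087)*4 = -629 + 440/2087 = -1312283/2087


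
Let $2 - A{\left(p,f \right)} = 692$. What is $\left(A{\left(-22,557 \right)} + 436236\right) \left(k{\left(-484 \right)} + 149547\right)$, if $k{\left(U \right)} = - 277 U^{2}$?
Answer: $-28196971468290$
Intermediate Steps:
$A{\left(p,f \right)} = -690$ ($A{\left(p,f \right)} = 2 - 692 = -690$)
$\left(A{\left(-22,557 \right)} + 436236\right) \left(k{\left(-484 \right)} + 149547\right) = \left(-690 + 436236\right) \left(- 277 \left(-484\right)^{2} + 149547\right) = 435546 \left(\left(-277\right) 234256 + 149547\right) = 435546 \left(-64888912 + 149547\right) = 435546 \left(-64739365\right) = -28196971468290$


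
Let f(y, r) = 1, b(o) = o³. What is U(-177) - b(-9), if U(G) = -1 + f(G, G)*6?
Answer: 734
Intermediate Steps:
U(G) = 5 (U(G) = -1 + 1*6 = -1 + 6 = 5)
U(-177) - b(-9) = 5 - 1*(-9)³ = 5 - 1*(-729) = 5 + 729 = 734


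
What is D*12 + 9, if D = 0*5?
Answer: 9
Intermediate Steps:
D = 0
D*12 + 9 = 0*12 + 9 = 0 + 9 = 9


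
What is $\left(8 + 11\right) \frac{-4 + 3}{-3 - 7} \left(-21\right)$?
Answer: $- \frac{399}{10} \approx -39.9$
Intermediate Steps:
$\left(8 + 11\right) \frac{-4 + 3}{-3 - 7} \left(-21\right) = 19 \left(- \frac{1}{-10}\right) \left(-21\right) = 19 \left(\left(-1\right) \left(- \frac{1}{10}\right)\right) \left(-21\right) = 19 \cdot \frac{1}{10} \left(-21\right) = \frac{19}{10} \left(-21\right) = - \frac{399}{10}$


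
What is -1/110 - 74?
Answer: -8141/110 ≈ -74.009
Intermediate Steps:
-1/110 - 74 = -8141/110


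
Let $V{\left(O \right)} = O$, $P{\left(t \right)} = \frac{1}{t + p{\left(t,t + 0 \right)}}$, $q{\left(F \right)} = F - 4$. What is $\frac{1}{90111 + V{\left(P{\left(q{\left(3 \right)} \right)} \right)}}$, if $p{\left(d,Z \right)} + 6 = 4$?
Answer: $\frac{3}{270332} \approx 1.1097 \cdot 10^{-5}$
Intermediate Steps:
$p{\left(d,Z \right)} = -2$ ($p{\left(d,Z \right)} = -6 + 4 = -2$)
$q{\left(F \right)} = -4 + F$
$P{\left(t \right)} = \frac{1}{-2 + t}$ ($P{\left(t \right)} = \frac{1}{t - 2} = \frac{1}{-2 + t}$)
$\frac{1}{90111 + V{\left(P{\left(q{\left(3 \right)} \right)} \right)}} = \frac{1}{90111 + \frac{1}{-2 + \left(-4 + 3\right)}} = \frac{1}{90111 + \frac{1}{-2 - 1}} = \frac{1}{90111 + \frac{1}{-3}} = \frac{1}{90111 - \frac{1}{3}} = \frac{1}{\frac{270332}{3}} = \frac{3}{270332}$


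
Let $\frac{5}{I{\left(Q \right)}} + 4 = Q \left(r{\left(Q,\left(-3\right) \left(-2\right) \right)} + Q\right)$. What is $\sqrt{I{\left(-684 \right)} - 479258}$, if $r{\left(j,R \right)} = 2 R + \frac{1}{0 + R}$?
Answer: $\frac{i \sqrt{4048154700263782}}{91906} \approx 692.28 i$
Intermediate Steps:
$r{\left(j,R \right)} = \frac{1}{R} + 2 R$ ($r{\left(j,R \right)} = 2 R + \frac{1}{R} = \frac{1}{R} + 2 R$)
$I{\left(Q \right)} = \frac{5}{-4 + Q \left(\frac{73}{6} + Q\right)}$ ($I{\left(Q \right)} = \frac{5}{-4 + Q \left(\left(\frac{1}{\left(-3\right) \left(-2\right)} + 2 \left(\left(-3\right) \left(-2\right)\right)\right) + Q\right)} = \frac{5}{-4 + Q \left(\left(\frac{1}{6} + 2 \cdot 6\right) + Q\right)} = \frac{5}{-4 + Q \left(\left(\frac{1}{6} + 12\right) + Q\right)} = \frac{5}{-4 + Q \left(\frac{73}{6} + Q\right)}$)
$\sqrt{I{\left(-684 \right)} - 479258} = \sqrt{\frac{30}{-24 + 6 \left(-684\right)^{2} + 73 \left(-684\right)} - 479258} = \sqrt{\frac{30}{-24 + 6 \cdot 467856 - 49932} - 479258} = \sqrt{\frac{30}{-24 + 2807136 - 49932} - 479258} = \sqrt{\frac{30}{2757180} - 479258} = \sqrt{30 \cdot \frac{1}{2757180} - 479258} = \sqrt{\frac{1}{91906} - 479258} = \sqrt{- \frac{44046685747}{91906}} = \frac{i \sqrt{4048154700263782}}{91906}$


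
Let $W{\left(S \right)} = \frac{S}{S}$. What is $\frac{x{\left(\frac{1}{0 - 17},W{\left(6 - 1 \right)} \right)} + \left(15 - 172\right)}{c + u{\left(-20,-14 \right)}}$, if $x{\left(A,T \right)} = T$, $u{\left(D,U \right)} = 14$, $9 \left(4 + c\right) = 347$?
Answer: $- \frac{1404}{437} \approx -3.2128$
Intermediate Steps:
$c = \frac{311}{9}$ ($c = -4 + \frac{1}{9} \cdot 347 = -4 + \frac{347}{9} = \frac{311}{9} \approx 34.556$)
$W{\left(S \right)} = 1$
$\frac{x{\left(\frac{1}{0 - 17},W{\left(6 - 1 \right)} \right)} + \left(15 - 172\right)}{c + u{\left(-20,-14 \right)}} = \frac{1 + \left(15 - 172\right)}{\frac{311}{9} + 14} = \frac{1 + \left(15 - 172\right)}{\frac{437}{9}} = \left(1 - 157\right) \frac{9}{437} = \left(-156\right) \frac{9}{437} = - \frac{1404}{437}$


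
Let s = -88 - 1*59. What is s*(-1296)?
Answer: 190512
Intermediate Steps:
s = -147 (s = -88 - 59 = -147)
s*(-1296) = -147*(-1296) = 190512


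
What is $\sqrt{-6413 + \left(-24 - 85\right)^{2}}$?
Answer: $2 \sqrt{1367} \approx 73.946$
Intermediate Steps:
$\sqrt{-6413 + \left(-24 - 85\right)^{2}} = \sqrt{-6413 + \left(-109\right)^{2}} = \sqrt{-6413 + 11881} = \sqrt{5468} = 2 \sqrt{1367}$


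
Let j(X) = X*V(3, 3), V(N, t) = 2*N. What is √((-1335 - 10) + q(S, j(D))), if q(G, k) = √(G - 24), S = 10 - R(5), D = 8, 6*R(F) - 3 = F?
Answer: √(-12105 + 3*I*√138)/3 ≈ 0.053386 + 36.674*I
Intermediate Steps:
R(F) = ½ + F/6
j(X) = 6*X (j(X) = X*(2*3) = X*6 = 6*X)
S = 26/3 (S = 10 - (½ + (⅙)*5) = 10 - (½ + ⅚) = 10 - 1*4/3 = 10 - 4/3 = 26/3 ≈ 8.6667)
q(G, k) = √(-24 + G)
√((-1335 - 10) + q(S, j(D))) = √((-1335 - 10) + √(-24 + 26/3)) = √(-1345 + √(-46/3)) = √(-1345 + I*√138/3)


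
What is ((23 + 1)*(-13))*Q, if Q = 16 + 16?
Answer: -9984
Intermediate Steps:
Q = 32
((23 + 1)*(-13))*Q = ((23 + 1)*(-13))*32 = (24*(-13))*32 = -312*32 = -9984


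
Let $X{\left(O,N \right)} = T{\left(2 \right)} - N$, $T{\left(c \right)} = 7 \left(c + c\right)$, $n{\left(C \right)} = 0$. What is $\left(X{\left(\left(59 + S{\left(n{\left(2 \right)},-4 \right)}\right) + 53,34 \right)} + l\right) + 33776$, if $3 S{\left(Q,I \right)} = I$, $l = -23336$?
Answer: $10434$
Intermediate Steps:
$T{\left(c \right)} = 14 c$ ($T{\left(c \right)} = 7 \cdot 2 c = 14 c$)
$S{\left(Q,I \right)} = \frac{I}{3}$
$X{\left(O,N \right)} = 28 - N$ ($X{\left(O,N \right)} = 14 \cdot 2 - N = 28 - N$)
$\left(X{\left(\left(59 + S{\left(n{\left(2 \right)},-4 \right)}\right) + 53,34 \right)} + l\right) + 33776 = \left(\left(28 - 34\right) - 23336\right) + 33776 = \left(-6 - 23336\right) + 33776 = -23342 + 33776 = 10434$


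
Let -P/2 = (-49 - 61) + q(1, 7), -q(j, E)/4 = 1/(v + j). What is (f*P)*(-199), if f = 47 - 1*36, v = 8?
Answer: -4351732/9 ≈ -4.8353e+5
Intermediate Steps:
f = 11 (f = 47 - 36 = 11)
q(j, E) = -4/(8 + j)
P = 1988/9 (P = -2*((-49 - 61) - 4/(8 + 1)) = -2*(-110 - 4/9) = -2*(-994/9) = 1988/9 ≈ 220.89)
(f*P)*(-199) = (11*(1988/9))*(-199) = (21868/9)*(-199) = -4351732/9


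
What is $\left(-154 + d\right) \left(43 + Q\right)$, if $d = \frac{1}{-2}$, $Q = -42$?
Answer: $- \frac{309}{2} \approx -154.5$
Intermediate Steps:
$d = - \frac{1}{2} \approx -0.5$
$\left(-154 + d\right) \left(43 + Q\right) = \left(-154 - \frac{1}{2}\right) \left(43 - 42\right) = \left(- \frac{309}{2}\right) 1 = - \frac{309}{2}$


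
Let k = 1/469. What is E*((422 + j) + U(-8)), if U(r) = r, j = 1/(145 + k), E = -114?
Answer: -1604832321/34003 ≈ -47197.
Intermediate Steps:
k = 1/469 ≈ 0.0021322
j = 469/68006 (j = 1/(145 + 1/469) = 1/(68006/469) = 469/68006 ≈ 0.0068965)
E*((422 + j) + U(-8)) = -114*((422 + 469/68006) - 8) = -114*(28699001/68006 - 8) = -114*28154953/68006 = -1604832321/34003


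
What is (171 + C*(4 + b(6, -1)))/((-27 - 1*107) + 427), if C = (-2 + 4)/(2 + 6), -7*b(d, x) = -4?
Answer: 1205/2051 ≈ 0.58752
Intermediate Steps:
b(d, x) = 4/7 (b(d, x) = -⅐*(-4) = 4/7)
C = ¼ (C = 2/8 = 2*(⅛) = ¼ ≈ 0.25000)
(171 + C*(4 + b(6, -1)))/((-27 - 1*107) + 427) = (171 + (4 + 4/7)/4)/((-27 - 1*107) + 427) = (171 + (¼)*(32/7))/((-27 - 107) + 427) = (171 + 8/7)/(-134 + 427) = (1205/7)/293 = (1205/7)*(1/293) = 1205/2051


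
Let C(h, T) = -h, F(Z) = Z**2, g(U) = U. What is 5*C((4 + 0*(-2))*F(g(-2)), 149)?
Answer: -80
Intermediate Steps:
5*C((4 + 0*(-2))*F(g(-2)), 149) = 5*(-(4 + 0*(-2))*(-2)**2) = 5*(-(4 + 0)*4) = 5*(-4*4) = 5*(-1*16) = 5*(-16) = -80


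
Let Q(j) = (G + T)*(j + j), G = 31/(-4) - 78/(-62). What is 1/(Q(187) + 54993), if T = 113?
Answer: 62/5879275 ≈ 1.0546e-5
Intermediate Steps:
G = -805/124 (G = 31*(-1/4) - 78*(-1/62) = -31/4 + 39/31 = -805/124 ≈ -6.4919)
Q(j) = 13207*j/62 (Q(j) = (-805/124 + 113)*(j + j) = 13207*(2*j)/124 = 13207*j/62)
1/(Q(187) + 54993) = 1/((13207/62)*187 + 54993) = 1/(2469709/62 + 54993) = 1/(5879275/62) = 62/5879275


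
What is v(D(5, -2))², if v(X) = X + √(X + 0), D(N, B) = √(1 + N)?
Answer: (√6 + 6^(¼))² ≈ 16.117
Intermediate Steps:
v(X) = X + √X
v(D(5, -2))² = (√(1 + 5) + √(√(1 + 5)))² = (√6 + √(√6))² = (√6 + 6^(¼))²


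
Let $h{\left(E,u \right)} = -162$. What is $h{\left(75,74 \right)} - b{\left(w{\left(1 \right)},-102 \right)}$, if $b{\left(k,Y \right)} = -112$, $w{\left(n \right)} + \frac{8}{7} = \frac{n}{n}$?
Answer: $-50$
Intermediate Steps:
$w{\left(n \right)} = - \frac{1}{7}$ ($w{\left(n \right)} = - \frac{8}{7} + \frac{n}{n} = - \frac{8}{7} + 1 = - \frac{1}{7}$)
$h{\left(75,74 \right)} - b{\left(w{\left(1 \right)},-102 \right)} = -162 - -112 = -162 + 112 = -50$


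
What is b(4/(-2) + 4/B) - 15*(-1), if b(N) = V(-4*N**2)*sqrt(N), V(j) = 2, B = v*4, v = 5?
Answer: 15 + 6*I*sqrt(5)/5 ≈ 15.0 + 2.6833*I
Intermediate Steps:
B = 20 (B = 5*4 = 20)
b(N) = 2*sqrt(N)
b(4/(-2) + 4/B) - 15*(-1) = 2*sqrt(4/(-2) + 4/20) - 15*(-1) = 2*sqrt(4*(-1/2) + 4*(1/20)) + 15 = 2*sqrt(-2 + 1/5) + 15 = 2*sqrt(-9/5) + 15 = 2*(3*I*sqrt(5)/5) + 15 = 6*I*sqrt(5)/5 + 15 = 15 + 6*I*sqrt(5)/5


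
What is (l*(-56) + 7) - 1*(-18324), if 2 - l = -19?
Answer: 17155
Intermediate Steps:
l = 21 (l = 2 - 1*(-19) = 2 + 19 = 21)
(l*(-56) + 7) - 1*(-18324) = (21*(-56) + 7) - 1*(-18324) = (-1176 + 7) + 18324 = -1169 + 18324 = 17155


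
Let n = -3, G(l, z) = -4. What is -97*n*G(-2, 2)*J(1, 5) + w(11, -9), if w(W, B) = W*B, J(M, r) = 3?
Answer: -3591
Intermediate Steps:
w(W, B) = B*W
-97*n*G(-2, 2)*J(1, 5) + w(11, -9) = -97*(-3*(-4))*3 - 9*11 = -1164*3 - 99 = -97*36 - 99 = -3492 - 99 = -3591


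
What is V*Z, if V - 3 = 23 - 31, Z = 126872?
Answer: -634360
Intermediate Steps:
V = -5 (V = 3 + (23 - 31) = 3 - 8 = -5)
V*Z = -5*126872 = -634360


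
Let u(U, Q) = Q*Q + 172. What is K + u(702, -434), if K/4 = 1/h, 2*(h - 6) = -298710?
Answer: 28156468268/149349 ≈ 1.8853e+5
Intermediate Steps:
h = -149349 (h = 6 + (½)*(-298710) = 6 - 149355 = -149349)
u(U, Q) = 172 + Q² (u(U, Q) = Q² + 172 = 172 + Q²)
K = -4/149349 (K = 4/(-149349) = 4*(-1/149349) = -4/149349 ≈ -2.6783e-5)
K + u(702, -434) = -4/149349 + (172 + (-434)²) = -4/149349 + (172 + 188356) = -4/149349 + 188528 = 28156468268/149349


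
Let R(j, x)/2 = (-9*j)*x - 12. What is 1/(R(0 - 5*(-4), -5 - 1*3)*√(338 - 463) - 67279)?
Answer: -67279/5546055841 - 14280*I*√5/5546055841 ≈ -1.2131e-5 - 5.7574e-6*I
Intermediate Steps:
R(j, x) = -24 - 18*j*x (R(j, x) = 2*((-9*j)*x - 12) = 2*(-9*j*x - 12) = 2*(-12 - 9*j*x) = -24 - 18*j*x)
1/(R(0 - 5*(-4), -5 - 1*3)*√(338 - 463) - 67279) = 1/((-24 - 18*(0 - 5*(-4))*(-5 - 1*3))*√(338 - 463) - 67279) = 1/((-24 - 18*(0 + 20)*(-5 - 3))*√(-125) - 67279) = 1/((-24 - 18*20*(-8))*(5*I*√5) - 67279) = 1/((-24 + 2880)*(5*I*√5) - 67279) = 1/(2856*(5*I*√5) - 67279) = 1/(14280*I*√5 - 67279) = 1/(-67279 + 14280*I*√5)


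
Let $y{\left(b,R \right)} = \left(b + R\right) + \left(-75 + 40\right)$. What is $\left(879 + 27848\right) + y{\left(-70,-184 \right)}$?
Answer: $28438$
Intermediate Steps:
$y{\left(b,R \right)} = -35 + R + b$ ($y{\left(b,R \right)} = \left(R + b\right) - 35 = -35 + R + b$)
$\left(879 + 27848\right) + y{\left(-70,-184 \right)} = \left(879 + 27848\right) - 289 = 28727 - 289 = 28438$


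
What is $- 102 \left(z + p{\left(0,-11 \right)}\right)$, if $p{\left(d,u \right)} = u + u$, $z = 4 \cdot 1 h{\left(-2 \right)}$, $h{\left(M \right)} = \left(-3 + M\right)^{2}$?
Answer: $-7956$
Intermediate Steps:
$z = 100$ ($z = 4 \cdot 1 \left(-3 - 2\right)^{2} = 4 \left(-5\right)^{2} = 4 \cdot 25 = 100$)
$p{\left(d,u \right)} = 2 u$
$- 102 \left(z + p{\left(0,-11 \right)}\right) = - 102 \left(100 + 2 \left(-11\right)\right) = - 102 \left(100 - 22\right) = \left(-102\right) 78 = -7956$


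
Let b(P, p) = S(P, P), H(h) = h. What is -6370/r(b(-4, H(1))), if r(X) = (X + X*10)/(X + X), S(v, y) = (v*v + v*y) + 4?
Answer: -12740/11 ≈ -1158.2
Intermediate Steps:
S(v, y) = 4 + v² + v*y (S(v, y) = (v² + v*y) + 4 = 4 + v² + v*y)
b(P, p) = 4 + 2*P² (b(P, p) = 4 + P² + P*P = 4 + P² + P² = 4 + 2*P²)
r(X) = 11/2 (r(X) = (X + 10*X)/((2*X)) = (11*X)*(1/(2*X)) = 11/2)
-6370/r(b(-4, H(1))) = -6370/11/2 = -6370*2/11 = -12740/11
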